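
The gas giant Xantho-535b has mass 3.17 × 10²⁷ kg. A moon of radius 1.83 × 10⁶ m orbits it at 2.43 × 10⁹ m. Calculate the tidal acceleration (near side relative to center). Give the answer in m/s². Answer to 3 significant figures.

a_tidal = 2GMr/d³
        = 2 × (6.674 × 10⁻¹¹) × (3.17 × 10²⁷) × (1.83 × 10⁶) / (2.43 × 10⁹)³
        = 5.40 × 10⁻⁵ m/s²

5.40 × 10⁻⁵ m/s²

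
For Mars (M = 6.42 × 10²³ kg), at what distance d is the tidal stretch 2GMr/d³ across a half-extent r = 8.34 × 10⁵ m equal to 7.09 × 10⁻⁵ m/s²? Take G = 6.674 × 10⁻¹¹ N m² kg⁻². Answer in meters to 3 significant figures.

2GMr/d³ = a_tidal  ⇒  d = (2GMr / a_tidal)^(1/3)
d = (2 × 6.674×10⁻¹¹ × (6.42 × 10²³) × (8.34 × 10⁵) / (7.09 × 10⁻⁵))^(1/3)
  = 1.00 × 10⁸ m

1.00 × 10⁸ m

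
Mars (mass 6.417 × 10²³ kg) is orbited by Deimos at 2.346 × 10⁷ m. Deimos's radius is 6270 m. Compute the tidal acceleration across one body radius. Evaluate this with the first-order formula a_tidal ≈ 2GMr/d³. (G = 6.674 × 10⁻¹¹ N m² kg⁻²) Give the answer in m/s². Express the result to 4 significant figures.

4.159 × 10⁻⁵ m/s²

Δg = 2GMr/d³
   = 2 × (6.674 × 10⁻¹¹) × (6.417 × 10²³) × (6270) / (2.346 × 10⁷)³
   = 4.159 × 10⁻⁵ m/s²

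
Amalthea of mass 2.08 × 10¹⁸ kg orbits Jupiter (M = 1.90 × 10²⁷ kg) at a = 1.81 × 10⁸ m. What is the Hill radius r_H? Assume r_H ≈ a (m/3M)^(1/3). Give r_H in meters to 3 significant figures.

1.29 × 10⁵ m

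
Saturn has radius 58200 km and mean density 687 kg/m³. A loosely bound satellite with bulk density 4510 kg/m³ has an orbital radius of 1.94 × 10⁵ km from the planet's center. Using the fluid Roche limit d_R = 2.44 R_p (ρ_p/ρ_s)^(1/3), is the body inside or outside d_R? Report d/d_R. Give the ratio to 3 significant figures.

outside; d/d_R ≈ 2.56

d_R = 2.44 × (58200 km) × (687/4510)^(1/3) = 75840 km
d/d_R = (1.94 × 10⁵) / (75840) = 2.56
Since d/d_R > 1, the body is outside the Roche limit.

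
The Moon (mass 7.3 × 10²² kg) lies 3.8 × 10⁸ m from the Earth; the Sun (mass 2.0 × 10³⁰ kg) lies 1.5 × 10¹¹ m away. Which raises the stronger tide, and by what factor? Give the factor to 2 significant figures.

The Moon, by a factor of ≈ 2.2

Tidal stretch scales as M/d³; compute that for each body.
The Moon: (7.3 × 10²²) / (3.8 × 10⁸)³ = 1.330 × 10⁻³
The Sun: (2.0 × 10³⁰) / (1.5 × 10¹¹)³ = 5.926 × 10⁻⁴
Ratio (larger/smaller) = 2.2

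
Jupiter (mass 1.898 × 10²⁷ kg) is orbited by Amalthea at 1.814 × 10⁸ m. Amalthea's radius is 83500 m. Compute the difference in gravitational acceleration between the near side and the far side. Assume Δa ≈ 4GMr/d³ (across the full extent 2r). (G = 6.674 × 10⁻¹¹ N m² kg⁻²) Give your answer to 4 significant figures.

7.088 × 10⁻³ m/s²

Δg = 4GMr/d³
   = 4 × (6.674 × 10⁻¹¹) × (1.898 × 10²⁷) × (83500) / (1.814 × 10⁸)³
   = 7.088 × 10⁻³ m/s²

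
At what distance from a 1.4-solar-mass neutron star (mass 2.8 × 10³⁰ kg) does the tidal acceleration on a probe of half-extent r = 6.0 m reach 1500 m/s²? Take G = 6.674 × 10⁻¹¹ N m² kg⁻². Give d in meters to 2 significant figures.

1.1 × 10⁶ m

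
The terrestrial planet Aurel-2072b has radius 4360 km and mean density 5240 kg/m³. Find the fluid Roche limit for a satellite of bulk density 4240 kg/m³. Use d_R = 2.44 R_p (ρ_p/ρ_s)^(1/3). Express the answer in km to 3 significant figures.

11400 km

d_R = 2.44 × 4360 km × (5240/4240)^(1/3)
    = 11400 km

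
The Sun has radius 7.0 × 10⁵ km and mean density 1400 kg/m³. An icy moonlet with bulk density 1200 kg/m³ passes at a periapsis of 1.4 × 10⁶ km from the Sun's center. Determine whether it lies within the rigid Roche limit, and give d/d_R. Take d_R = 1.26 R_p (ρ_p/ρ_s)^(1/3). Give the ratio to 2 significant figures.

outside; d/d_R ≈ 1.5

d_R = 1.26 × (7.0 × 10⁵ km) × (1400/1200)^(1/3) = 9.285 × 10⁵ km
d/d_R = (1.4 × 10⁶) / (9.285 × 10⁵) = 1.5
Since d/d_R > 1, the body is outside the Roche limit.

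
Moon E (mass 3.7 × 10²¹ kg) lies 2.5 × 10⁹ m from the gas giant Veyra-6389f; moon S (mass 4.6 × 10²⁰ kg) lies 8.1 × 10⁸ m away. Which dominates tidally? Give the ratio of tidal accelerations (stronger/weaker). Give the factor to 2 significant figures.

Moon S, by a factor of ≈ 3.7

The tide-raising term goes as M/d³ (the gradient of a 1/d² field).
Moon E: (3.7 × 10²¹) / (2.5 × 10⁹)³ = 2.368 × 10⁻⁷
Moon S: (4.6 × 10²⁰) / (8.1 × 10⁸)³ = 8.656 × 10⁻⁷
Ratio (larger/smaller) = 3.7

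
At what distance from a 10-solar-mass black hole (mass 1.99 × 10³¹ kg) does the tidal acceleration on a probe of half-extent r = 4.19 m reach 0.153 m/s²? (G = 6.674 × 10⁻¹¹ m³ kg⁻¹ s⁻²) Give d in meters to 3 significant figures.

4.17 × 10⁷ m

2GMr/d³ = a_tidal  ⇒  d = (2GMr / a_tidal)^(1/3)
d = (2 × 6.674×10⁻¹¹ × (1.99 × 10³¹) × (4.19) / (0.153))^(1/3)
  = 4.17 × 10⁷ m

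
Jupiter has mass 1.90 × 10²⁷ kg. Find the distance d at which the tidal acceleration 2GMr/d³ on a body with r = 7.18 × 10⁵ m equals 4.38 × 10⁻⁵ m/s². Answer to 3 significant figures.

1.61 × 10⁹ m

2GMr/d³ = a_tidal  ⇒  d = (2GMr / a_tidal)^(1/3)
d = (2 × 6.674×10⁻¹¹ × (1.90 × 10²⁷) × (7.18 × 10⁵) / (4.38 × 10⁻⁵))^(1/3)
  = 1.61 × 10⁹ m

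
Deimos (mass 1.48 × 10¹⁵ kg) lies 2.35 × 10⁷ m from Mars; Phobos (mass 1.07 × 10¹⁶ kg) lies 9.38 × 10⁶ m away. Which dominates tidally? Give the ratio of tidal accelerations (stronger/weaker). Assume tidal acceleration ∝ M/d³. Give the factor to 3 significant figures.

Phobos, by a factor of ≈ 114

Compare M/d³ for the two perturbers:
Deimos: (1.48 × 10¹⁵) / (2.35 × 10⁷)³ = 1.140 × 10⁻⁷
Phobos: (1.07 × 10¹⁶) / (9.38 × 10⁶)³ = 1.297 × 10⁻⁵
Ratio (larger/smaller) = 114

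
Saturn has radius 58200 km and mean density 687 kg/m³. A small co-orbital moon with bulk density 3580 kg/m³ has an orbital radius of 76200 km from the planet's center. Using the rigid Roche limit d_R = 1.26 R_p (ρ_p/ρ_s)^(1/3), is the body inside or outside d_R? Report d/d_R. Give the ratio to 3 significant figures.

outside; d/d_R ≈ 1.80

d_R = 1.26 × (58200 km) × (687/3580)^(1/3) = 42300 km
d/d_R = (76200) / (42300) = 1.80
Since d/d_R > 1, the body is outside the Roche limit.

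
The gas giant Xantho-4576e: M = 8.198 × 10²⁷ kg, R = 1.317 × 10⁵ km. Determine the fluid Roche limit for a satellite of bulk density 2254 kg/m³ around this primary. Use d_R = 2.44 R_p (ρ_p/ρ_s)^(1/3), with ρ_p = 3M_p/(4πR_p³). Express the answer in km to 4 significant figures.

ρ_p = 3M_p/(4πR_p³) = 3 × (8.198 × 10²⁷) / (4π × (1.317 × 10⁸ m)³) = 856.8 kg/m³
d_R = 2.44 × 1.317 × 10⁵ km × (856.8/2254)^(1/3)
    = 2.328 × 10⁵ km

2.328 × 10⁵ km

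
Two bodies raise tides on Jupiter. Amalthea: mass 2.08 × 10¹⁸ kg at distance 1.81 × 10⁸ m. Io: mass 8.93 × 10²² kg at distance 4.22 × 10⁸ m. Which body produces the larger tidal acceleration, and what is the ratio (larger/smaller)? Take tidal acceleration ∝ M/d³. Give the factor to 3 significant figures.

Io, by a factor of ≈ 3390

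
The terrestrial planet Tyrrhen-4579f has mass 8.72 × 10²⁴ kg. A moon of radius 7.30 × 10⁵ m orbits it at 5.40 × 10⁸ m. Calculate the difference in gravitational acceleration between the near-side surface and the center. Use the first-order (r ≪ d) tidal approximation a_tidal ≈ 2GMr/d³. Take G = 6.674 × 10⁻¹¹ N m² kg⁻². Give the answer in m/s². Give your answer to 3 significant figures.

Δa = 2GMr/d³
   = 2 × (6.674 × 10⁻¹¹) × (8.72 × 10²⁴) × (7.30 × 10⁵) / (5.40 × 10⁸)³
   = 5.40 × 10⁻⁶ m/s²

5.40 × 10⁻⁶ m/s²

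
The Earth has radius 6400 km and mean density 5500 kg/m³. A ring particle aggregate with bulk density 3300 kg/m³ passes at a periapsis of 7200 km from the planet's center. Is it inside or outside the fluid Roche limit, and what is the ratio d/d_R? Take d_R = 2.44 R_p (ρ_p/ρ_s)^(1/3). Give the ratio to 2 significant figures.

d_R = 2.44 × (6400 km) × (5500/3300)^(1/3) = 18510 km
d/d_R = (7200) / (18510) = 0.39
Since d/d_R < 1, the body is inside the Roche limit.

inside; d/d_R ≈ 0.39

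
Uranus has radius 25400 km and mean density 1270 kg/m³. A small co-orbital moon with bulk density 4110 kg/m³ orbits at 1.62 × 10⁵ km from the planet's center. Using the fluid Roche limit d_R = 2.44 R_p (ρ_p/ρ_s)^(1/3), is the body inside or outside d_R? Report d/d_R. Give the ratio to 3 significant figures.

outside; d/d_R ≈ 3.87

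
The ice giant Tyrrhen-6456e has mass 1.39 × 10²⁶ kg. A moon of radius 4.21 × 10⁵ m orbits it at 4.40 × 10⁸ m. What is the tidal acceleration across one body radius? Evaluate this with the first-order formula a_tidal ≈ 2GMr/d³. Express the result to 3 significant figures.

9.17 × 10⁻⁵ m/s²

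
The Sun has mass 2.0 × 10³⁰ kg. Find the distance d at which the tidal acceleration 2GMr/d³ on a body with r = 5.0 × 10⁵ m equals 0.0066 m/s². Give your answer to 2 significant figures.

2GMr/d³ = a_tidal  ⇒  d = (2GMr / a_tidal)^(1/3)
d = (2 × 6.674×10⁻¹¹ × (2.0 × 10³⁰) × (5.0 × 10⁵) / (0.0066))^(1/3)
  = 2.7 × 10⁹ m

2.7 × 10⁹ m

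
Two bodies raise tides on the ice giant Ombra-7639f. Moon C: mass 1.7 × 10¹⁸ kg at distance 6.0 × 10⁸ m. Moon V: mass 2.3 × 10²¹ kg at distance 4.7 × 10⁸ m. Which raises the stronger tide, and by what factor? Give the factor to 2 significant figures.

Compare M/d³ for the two perturbers:
Moon C: (1.7 × 10¹⁸) / (6.0 × 10⁸)³ = 7.870 × 10⁻⁹
Moon V: (2.3 × 10²¹) / (4.7 × 10⁸)³ = 2.215 × 10⁻⁵
Ratio (larger/smaller) = 2800

Moon V, by a factor of ≈ 2800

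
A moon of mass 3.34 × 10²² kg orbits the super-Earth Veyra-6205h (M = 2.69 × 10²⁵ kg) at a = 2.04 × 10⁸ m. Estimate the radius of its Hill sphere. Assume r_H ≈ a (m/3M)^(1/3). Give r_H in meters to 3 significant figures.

r_H ≈ a (m/3M)^(1/3)
    = (2.04 × 10⁸) × (3.34 × 10²² / (3 × 2.69 × 10²⁵))^(1/3)
    = 1.52 × 10⁷ m

1.52 × 10⁷ m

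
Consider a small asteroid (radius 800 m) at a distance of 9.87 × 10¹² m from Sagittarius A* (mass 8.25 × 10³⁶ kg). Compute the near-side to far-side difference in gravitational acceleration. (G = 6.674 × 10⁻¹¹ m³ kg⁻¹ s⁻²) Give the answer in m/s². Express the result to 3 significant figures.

Near-to-far spans 2r, so the tidal difference is twice the near-to-center value: 4GMr/d³.
a_tidal = 4GMr/d³
        = 4 × (6.674 × 10⁻¹¹) × (8.25 × 10³⁶) × (800) / (9.87 × 10¹²)³
        = 1.83 × 10⁻⁹ m/s²

1.83 × 10⁻⁹ m/s²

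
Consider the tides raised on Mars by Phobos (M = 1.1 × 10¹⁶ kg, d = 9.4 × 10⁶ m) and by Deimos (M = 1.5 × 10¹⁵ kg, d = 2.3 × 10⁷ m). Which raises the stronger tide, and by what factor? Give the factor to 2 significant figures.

Phobos, by a factor of ≈ 110

Tidal stretch scales as M/d³; compute that for each body.
Phobos: (1.1 × 10¹⁶) / (9.4 × 10⁶)³ = 1.324 × 10⁻⁵
Deimos: (1.5 × 10¹⁵) / (2.3 × 10⁷)³ = 1.233 × 10⁻⁷
Ratio (larger/smaller) = 110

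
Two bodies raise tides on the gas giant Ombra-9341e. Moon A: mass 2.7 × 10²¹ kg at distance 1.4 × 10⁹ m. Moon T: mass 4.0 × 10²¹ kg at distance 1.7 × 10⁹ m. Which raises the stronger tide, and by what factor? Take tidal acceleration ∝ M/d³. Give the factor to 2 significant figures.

Moon A, by a factor of ≈ 1.2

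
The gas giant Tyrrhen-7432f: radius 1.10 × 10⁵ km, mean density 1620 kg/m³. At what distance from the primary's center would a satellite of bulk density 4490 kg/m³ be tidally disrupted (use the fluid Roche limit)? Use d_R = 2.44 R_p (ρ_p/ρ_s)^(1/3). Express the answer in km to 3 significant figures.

1.91 × 10⁵ km

d_R = 2.44 × 1.10 × 10⁵ km × (1620/4490)^(1/3)
    = 1.91 × 10⁵ km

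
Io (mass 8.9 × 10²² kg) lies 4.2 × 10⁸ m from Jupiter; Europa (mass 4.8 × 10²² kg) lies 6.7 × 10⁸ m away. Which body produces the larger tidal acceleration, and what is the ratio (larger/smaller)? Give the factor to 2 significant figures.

Io, by a factor of ≈ 7.5

Tidal acceleration ∝ M/d³, so compare M/d³ for each.
Io: (8.9 × 10²²) / (4.2 × 10⁸)³ = 1.201 × 10⁻³
Europa: (4.8 × 10²²) / (6.7 × 10⁸)³ = 1.596 × 10⁻⁴
Ratio (larger/smaller) = 7.5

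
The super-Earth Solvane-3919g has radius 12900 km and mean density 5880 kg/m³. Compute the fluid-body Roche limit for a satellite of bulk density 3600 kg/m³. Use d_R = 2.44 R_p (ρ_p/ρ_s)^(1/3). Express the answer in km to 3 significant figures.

37100 km

d_R = 2.44 × 12900 km × (5880/3600)^(1/3)
    = 37100 km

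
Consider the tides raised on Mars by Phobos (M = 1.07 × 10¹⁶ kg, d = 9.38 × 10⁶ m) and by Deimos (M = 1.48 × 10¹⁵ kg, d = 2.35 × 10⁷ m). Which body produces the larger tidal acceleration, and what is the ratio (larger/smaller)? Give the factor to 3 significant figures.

The tide-raising term goes as M/d³ (the gradient of a 1/d² field).
Phobos: (1.07 × 10¹⁶) / (9.38 × 10⁶)³ = 1.297 × 10⁻⁵
Deimos: (1.48 × 10¹⁵) / (2.35 × 10⁷)³ = 1.140 × 10⁻⁷
Ratio (larger/smaller) = 114

Phobos, by a factor of ≈ 114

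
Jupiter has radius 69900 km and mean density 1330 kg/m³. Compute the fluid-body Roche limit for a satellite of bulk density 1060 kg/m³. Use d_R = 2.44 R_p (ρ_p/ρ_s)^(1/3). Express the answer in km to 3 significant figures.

1.84 × 10⁵ km

d_R = 2.44 × 69900 km × (1330/1060)^(1/3)
    = 1.84 × 10⁵ km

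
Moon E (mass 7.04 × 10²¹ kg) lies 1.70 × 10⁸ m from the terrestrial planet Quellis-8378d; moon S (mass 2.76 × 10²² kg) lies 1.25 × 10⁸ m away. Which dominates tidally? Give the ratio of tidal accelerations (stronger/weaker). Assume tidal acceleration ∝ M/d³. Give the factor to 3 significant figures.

The tide-raising term goes as M/d³ (the gradient of a 1/d² field).
Moon E: (7.04 × 10²¹) / (1.70 × 10⁸)³ = 1.433 × 10⁻³
Moon S: (2.76 × 10²²) / (1.25 × 10⁸)³ = 1.413 × 10⁻²
Ratio (larger/smaller) = 9.86

Moon S, by a factor of ≈ 9.86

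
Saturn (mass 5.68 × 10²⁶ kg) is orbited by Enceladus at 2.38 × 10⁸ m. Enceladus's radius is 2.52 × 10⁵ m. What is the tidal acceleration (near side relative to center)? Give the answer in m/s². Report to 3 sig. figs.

1.42 × 10⁻³ m/s²

Since r ≪ d, expand the inverse-square field across one radius to get the leading 2GMr/d³ term.
Δg = 2GMr/d³
   = 2 × (6.674 × 10⁻¹¹) × (5.68 × 10²⁶) × (2.52 × 10⁵) / (2.38 × 10⁸)³
   = 1.42 × 10⁻³ m/s²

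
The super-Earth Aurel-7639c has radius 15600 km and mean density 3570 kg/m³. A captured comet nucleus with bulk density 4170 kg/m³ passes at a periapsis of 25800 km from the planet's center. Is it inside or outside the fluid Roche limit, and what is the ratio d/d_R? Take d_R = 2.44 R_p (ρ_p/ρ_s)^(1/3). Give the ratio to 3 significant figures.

d_R = 2.44 × (15600 km) × (3570/4170)^(1/3) = 36140 km
d/d_R = (25800) / (36140) = 0.714
Since d/d_R < 1, the body is inside the Roche limit.

inside; d/d_R ≈ 0.714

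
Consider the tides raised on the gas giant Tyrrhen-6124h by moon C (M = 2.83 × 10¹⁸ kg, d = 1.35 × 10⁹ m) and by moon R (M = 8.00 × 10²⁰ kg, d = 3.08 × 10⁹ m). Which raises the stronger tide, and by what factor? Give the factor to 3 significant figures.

Compare M/d³ for the two perturbers:
Moon C: (2.83 × 10¹⁸) / (1.35 × 10⁹)³ = 1.150 × 10⁻⁹
Moon R: (8.00 × 10²⁰) / (3.08 × 10⁹)³ = 2.738 × 10⁻⁸
Ratio (larger/smaller) = 23.8

Moon R, by a factor of ≈ 23.8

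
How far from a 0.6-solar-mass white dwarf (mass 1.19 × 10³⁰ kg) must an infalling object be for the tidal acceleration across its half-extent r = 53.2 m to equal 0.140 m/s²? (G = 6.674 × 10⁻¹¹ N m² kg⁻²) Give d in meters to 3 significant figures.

2GMr/d³ = a_tidal  ⇒  d = (2GMr / a_tidal)^(1/3)
d = (2 × 6.674×10⁻¹¹ × (1.19 × 10³⁰) × (53.2) / (0.140))^(1/3)
  = 3.92 × 10⁷ m

3.92 × 10⁷ m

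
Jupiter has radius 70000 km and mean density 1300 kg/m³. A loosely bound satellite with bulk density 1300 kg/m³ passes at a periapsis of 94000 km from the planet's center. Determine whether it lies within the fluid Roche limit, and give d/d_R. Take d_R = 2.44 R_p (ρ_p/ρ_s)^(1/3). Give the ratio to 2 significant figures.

inside; d/d_R ≈ 0.55

d_R = 2.44 × (70000 km) × (1300/1300)^(1/3) = 1.708 × 10⁵ km
d/d_R = (94000) / (1.708 × 10⁵) = 0.55
Since d/d_R < 1, the body is inside the Roche limit.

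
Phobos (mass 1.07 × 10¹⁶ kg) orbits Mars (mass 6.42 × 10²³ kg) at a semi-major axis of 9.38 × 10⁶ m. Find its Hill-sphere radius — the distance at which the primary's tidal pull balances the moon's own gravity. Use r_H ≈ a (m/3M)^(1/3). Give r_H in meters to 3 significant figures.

r_H ≈ a (m/3M)^(1/3)
    = (9.38 × 10⁶) × (1.07 × 10¹⁶ / (3 × 6.42 × 10²³))^(1/3)
    = 1.66 × 10⁴ m

1.66 × 10⁴ m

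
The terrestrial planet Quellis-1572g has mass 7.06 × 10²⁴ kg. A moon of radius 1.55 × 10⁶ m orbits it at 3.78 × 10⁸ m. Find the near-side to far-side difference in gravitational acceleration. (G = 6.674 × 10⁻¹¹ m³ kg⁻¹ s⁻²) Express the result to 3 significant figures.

Near-to-far spans 2r, so the tidal difference is twice the near-to-center value: 4GMr/d³.
Δa = 4GMr/d³
   = 4 × (6.674 × 10⁻¹¹) × (7.06 × 10²⁴) × (1.55 × 10⁶) / (3.78 × 10⁸)³
   = 5.41 × 10⁻⁵ m/s²

5.41 × 10⁻⁵ m/s²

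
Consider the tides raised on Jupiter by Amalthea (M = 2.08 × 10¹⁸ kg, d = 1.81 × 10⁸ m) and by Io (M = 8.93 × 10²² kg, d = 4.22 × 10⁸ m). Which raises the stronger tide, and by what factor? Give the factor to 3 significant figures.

Io, by a factor of ≈ 3390

Tidal stretch scales as M/d³; compute that for each body.
Amalthea: (2.08 × 10¹⁸) / (1.81 × 10⁸)³ = 3.508 × 10⁻⁷
Io: (8.93 × 10²²) / (4.22 × 10⁸)³ = 1.188 × 10⁻³
Ratio (larger/smaller) = 3390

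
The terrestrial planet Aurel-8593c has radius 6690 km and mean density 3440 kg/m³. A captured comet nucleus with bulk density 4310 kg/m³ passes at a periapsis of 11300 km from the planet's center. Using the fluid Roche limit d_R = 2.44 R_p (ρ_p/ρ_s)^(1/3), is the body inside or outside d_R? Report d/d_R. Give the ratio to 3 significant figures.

inside; d/d_R ≈ 0.746

d_R = 2.44 × (6690 km) × (3440/4310)^(1/3) = 15140 km
d/d_R = (11300) / (15140) = 0.746
Since d/d_R < 1, the body is inside the Roche limit.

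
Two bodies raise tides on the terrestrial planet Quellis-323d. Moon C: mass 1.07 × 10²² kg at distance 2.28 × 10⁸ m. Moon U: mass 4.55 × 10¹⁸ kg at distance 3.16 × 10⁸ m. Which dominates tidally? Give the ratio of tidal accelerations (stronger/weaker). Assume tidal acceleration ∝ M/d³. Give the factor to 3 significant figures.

Compare M/d³ for the two perturbers:
Moon C: (1.07 × 10²²) / (2.28 × 10⁸)³ = 9.028 × 10⁻⁴
Moon U: (4.55 × 10¹⁸) / (3.16 × 10⁸)³ = 1.442 × 10⁻⁷
Ratio (larger/smaller) = 6260

Moon C, by a factor of ≈ 6260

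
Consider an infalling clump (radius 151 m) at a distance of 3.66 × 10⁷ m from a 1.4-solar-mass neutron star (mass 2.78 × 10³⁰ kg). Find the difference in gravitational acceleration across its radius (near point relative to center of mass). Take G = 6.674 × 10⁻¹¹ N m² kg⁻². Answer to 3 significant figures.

1.14 m/s²

a_tidal = 2GMr/d³
        = 2 × (6.674 × 10⁻¹¹) × (2.78 × 10³⁰) × (151) / (3.66 × 10⁷)³
        = 1.14 m/s²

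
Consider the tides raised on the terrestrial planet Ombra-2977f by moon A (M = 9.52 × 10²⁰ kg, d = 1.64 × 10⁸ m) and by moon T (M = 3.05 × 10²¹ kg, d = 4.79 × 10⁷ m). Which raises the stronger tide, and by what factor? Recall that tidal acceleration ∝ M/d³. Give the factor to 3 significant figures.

Moon T, by a factor of ≈ 129

Compare M/d³ for the two perturbers:
Moon A: (9.52 × 10²⁰) / (1.64 × 10⁸)³ = 2.158 × 10⁻⁴
Moon T: (3.05 × 10²¹) / (4.79 × 10⁷)³ = 2.775 × 10⁻²
Ratio (larger/smaller) = 129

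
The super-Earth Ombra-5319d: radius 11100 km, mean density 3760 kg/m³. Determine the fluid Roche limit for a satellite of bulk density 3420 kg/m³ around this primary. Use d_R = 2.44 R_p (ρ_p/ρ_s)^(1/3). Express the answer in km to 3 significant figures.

d_R = 2.44 × 11100 km × (3760/3420)^(1/3)
    = 28000 km

28000 km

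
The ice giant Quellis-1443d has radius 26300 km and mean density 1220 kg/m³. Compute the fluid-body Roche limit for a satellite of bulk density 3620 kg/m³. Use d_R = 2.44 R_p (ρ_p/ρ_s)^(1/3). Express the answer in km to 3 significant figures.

44700 km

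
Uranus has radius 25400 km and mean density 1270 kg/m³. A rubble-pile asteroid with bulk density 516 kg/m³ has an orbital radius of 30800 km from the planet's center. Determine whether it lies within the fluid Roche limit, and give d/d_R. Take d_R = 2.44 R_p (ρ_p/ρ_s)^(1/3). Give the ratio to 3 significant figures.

inside; d/d_R ≈ 0.368

d_R = 2.44 × (25400 km) × (1270/516)^(1/3) = 83680 km
d/d_R = (30800) / (83680) = 0.368
Since d/d_R < 1, the body is inside the Roche limit.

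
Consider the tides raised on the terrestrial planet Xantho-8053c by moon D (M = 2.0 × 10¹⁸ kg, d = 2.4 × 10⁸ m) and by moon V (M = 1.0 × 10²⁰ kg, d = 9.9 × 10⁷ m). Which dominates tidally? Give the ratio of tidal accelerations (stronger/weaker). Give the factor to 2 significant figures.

Moon V, by a factor of ≈ 710

The tide-raising term goes as M/d³ (the gradient of a 1/d² field).
Moon D: (2.0 × 10¹⁸) / (2.4 × 10⁸)³ = 1.447 × 10⁻⁷
Moon V: (1.0 × 10²⁰) / (9.9 × 10⁷)³ = 1.031 × 10⁻⁴
Ratio (larger/smaller) = 710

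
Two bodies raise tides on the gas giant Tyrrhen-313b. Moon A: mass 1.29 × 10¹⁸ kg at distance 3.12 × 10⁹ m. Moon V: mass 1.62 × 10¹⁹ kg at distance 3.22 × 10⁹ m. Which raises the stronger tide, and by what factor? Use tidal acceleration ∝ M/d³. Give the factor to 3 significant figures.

Moon V, by a factor of ≈ 11.4

Compare M/d³ for the two perturbers:
Moon A: (1.29 × 10¹⁸) / (3.12 × 10⁹)³ = 4.247 × 10⁻¹¹
Moon V: (1.62 × 10¹⁹) / (3.22 × 10⁹)³ = 4.852 × 10⁻¹⁰
Ratio (larger/smaller) = 11.4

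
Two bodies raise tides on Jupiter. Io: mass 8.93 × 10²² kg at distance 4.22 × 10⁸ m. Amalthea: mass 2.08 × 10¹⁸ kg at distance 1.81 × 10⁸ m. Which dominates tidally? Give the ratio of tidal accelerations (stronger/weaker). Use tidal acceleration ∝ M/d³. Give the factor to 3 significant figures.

Tidal stretch scales as M/d³; compute that for each body.
Io: (8.93 × 10²²) / (4.22 × 10⁸)³ = 1.188 × 10⁻³
Amalthea: (2.08 × 10¹⁸) / (1.81 × 10⁸)³ = 3.508 × 10⁻⁷
Ratio (larger/smaller) = 3390

Io, by a factor of ≈ 3390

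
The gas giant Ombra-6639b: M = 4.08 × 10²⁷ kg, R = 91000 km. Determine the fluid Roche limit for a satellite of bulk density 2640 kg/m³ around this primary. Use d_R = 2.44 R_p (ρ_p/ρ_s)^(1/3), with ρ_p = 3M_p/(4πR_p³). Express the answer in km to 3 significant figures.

1.75 × 10⁵ km

ρ_p = 3M_p/(4πR_p³) = 3 × (4.08 × 10²⁷) / (4π × (9.10 × 10⁷ m)³) = 1290 kg/m³
d_R = 2.44 × 91000 km × (1290/2640)^(1/3)
    = 1.75 × 10⁵ km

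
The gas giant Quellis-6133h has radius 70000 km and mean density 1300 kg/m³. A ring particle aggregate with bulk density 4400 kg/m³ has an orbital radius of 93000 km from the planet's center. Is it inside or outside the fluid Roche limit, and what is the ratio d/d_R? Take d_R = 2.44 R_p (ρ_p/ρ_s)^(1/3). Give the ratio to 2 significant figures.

inside; d/d_R ≈ 0.82

d_R = 2.44 × (70000 km) × (1300/4400)^(1/3) = 1.138 × 10⁵ km
d/d_R = (93000) / (1.138 × 10⁵) = 0.82
Since d/d_R < 1, the body is inside the Roche limit.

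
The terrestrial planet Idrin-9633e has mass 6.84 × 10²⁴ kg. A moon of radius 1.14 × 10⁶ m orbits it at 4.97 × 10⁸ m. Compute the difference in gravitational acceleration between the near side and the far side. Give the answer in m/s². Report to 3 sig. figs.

1.70 × 10⁻⁵ m/s²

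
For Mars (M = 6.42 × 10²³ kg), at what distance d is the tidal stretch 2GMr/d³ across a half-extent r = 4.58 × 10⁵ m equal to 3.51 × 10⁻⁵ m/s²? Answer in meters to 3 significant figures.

1.04 × 10⁸ m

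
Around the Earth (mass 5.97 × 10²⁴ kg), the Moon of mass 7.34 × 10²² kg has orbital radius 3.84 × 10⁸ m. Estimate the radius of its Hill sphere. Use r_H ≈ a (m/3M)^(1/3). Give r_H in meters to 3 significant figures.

r_H ≈ a (m/3M)^(1/3)
    = (3.84 × 10⁸) × (7.34 × 10²² / (3 × 5.97 × 10²⁴))^(1/3)
    = 6.15 × 10⁷ m

6.15 × 10⁷ m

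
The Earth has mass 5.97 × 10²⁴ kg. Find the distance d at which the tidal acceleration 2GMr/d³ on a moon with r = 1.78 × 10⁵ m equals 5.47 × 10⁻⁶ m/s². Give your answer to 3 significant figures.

2.96 × 10⁸ m

2GMr/d³ = a_tidal  ⇒  d = (2GMr / a_tidal)^(1/3)
d = (2 × 6.674×10⁻¹¹ × (5.97 × 10²⁴) × (1.78 × 10⁵) / (5.47 × 10⁻⁶))^(1/3)
  = 2.96 × 10⁸ m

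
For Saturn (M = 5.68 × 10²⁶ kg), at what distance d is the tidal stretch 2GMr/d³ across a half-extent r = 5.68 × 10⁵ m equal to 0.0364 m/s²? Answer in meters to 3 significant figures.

1.06 × 10⁸ m

2GMr/d³ = a_tidal  ⇒  d = (2GMr / a_tidal)^(1/3)
d = (2 × 6.674×10⁻¹¹ × (5.68 × 10²⁶) × (5.68 × 10⁵) / (0.0364))^(1/3)
  = 1.06 × 10⁸ m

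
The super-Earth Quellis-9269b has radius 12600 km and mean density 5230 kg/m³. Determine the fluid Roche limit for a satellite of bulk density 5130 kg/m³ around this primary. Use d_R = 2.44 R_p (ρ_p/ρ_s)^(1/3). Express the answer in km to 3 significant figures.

d_R = 2.44 × 12600 km × (5230/5130)^(1/3)
    = 30900 km

30900 km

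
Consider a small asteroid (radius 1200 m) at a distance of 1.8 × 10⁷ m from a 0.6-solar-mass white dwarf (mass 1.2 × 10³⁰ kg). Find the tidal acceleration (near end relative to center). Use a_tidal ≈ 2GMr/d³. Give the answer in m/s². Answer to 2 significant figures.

3.3 × 10¹ m/s²

The tidal stretch is the gradient of GM/d² times the body's extent r, hence the 1/d³ dependence.
Δg = 2GMr/d³
   = 2 × (6.674 × 10⁻¹¹) × (1.2 × 10³⁰) × (1200) / (1.8 × 10⁷)³
   = 3.3 × 10¹ m/s²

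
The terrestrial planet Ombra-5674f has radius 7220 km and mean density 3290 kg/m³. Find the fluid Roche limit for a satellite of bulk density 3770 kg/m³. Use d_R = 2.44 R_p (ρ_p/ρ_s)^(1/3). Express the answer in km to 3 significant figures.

d_R = 2.44 × 7220 km × (3290/3770)^(1/3)
    = 16800 km

16800 km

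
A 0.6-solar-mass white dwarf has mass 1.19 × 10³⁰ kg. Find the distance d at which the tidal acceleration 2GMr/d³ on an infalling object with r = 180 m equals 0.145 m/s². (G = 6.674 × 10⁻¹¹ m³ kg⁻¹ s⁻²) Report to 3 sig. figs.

5.82 × 10⁷ m

2GMr/d³ = a_tidal  ⇒  d = (2GMr / a_tidal)^(1/3)
d = (2 × 6.674×10⁻¹¹ × (1.19 × 10³⁰) × (180) / (0.145))^(1/3)
  = 5.82 × 10⁷ m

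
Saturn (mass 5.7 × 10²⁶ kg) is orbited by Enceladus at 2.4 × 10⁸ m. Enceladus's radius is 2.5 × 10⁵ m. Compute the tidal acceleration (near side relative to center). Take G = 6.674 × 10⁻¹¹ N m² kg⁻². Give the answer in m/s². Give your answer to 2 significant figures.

1.4 × 10⁻³ m/s²

a_tidal = 2GMr/d³
        = 2 × (6.674 × 10⁻¹¹) × (5.7 × 10²⁶) × (2.5 × 10⁵) / (2.4 × 10⁸)³
        = 1.4 × 10⁻³ m/s²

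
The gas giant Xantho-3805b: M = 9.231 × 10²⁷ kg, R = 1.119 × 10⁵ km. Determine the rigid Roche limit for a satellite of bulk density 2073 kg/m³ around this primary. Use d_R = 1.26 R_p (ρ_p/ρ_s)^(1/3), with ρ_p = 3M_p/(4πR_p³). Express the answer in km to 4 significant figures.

ρ_p = 3M_p/(4πR_p³) = 3 × (9.231 × 10²⁷) / (4π × (1.119 × 10⁸ m)³) = 1573 kg/m³
d_R = 1.26 × 1.119 × 10⁵ km × (1573/2073)^(1/3)
    = 1.286 × 10⁵ km

1.286 × 10⁵ km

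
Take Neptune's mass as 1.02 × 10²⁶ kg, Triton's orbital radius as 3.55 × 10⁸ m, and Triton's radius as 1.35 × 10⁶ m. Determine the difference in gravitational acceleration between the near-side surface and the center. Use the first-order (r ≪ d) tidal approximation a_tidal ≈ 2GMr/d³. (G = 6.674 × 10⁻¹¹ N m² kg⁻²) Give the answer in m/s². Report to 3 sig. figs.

4.11 × 10⁻⁴ m/s²

The tidal stretch is the gradient of GM/d² times the body's extent r, hence the 1/d³ dependence.
a_tidal = 2GMr/d³
        = 2 × (6.674 × 10⁻¹¹) × (1.02 × 10²⁶) × (1.35 × 10⁶) / (3.55 × 10⁸)³
        = 4.11 × 10⁻⁴ m/s²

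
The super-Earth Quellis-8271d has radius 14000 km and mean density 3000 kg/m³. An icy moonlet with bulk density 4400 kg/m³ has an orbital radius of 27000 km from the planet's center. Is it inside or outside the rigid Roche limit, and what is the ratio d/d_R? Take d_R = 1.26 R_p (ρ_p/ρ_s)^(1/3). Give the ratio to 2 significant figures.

d_R = 1.26 × (14000 km) × (3000/4400)^(1/3) = 15530 km
d/d_R = (27000) / (15530) = 1.7
Since d/d_R > 1, the body is outside the Roche limit.

outside; d/d_R ≈ 1.7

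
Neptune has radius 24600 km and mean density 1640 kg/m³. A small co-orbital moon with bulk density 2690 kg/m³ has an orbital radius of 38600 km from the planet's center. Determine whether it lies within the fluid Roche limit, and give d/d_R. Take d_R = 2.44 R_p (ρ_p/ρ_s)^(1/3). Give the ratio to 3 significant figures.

inside; d/d_R ≈ 0.758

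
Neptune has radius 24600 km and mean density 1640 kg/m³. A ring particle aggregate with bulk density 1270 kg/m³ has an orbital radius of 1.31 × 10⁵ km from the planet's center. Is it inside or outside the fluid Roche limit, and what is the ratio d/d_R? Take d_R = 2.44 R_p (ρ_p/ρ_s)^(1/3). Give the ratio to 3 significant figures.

outside; d/d_R ≈ 2.00

d_R = 2.44 × (24600 km) × (1640/1270)^(1/3) = 65360 km
d/d_R = (1.31 × 10⁵) / (65360) = 2.00
Since d/d_R > 1, the body is outside the Roche limit.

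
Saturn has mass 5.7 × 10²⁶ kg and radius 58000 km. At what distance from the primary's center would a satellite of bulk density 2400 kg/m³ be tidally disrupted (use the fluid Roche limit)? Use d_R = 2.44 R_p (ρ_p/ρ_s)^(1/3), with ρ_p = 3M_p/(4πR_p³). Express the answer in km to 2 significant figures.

94000 km

ρ_p = 3M_p/(4πR_p³) = 3 × (5.7 × 10²⁶) / (4π × (5.8 × 10⁷ m)³) = 700 kg/m³
d_R = 2.44 × 58000 km × (700/2400)^(1/3)
    = 94000 km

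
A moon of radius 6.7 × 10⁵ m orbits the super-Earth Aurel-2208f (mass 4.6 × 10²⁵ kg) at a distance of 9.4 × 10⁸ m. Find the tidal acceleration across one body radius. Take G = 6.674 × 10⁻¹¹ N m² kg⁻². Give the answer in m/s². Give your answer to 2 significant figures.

5.0 × 10⁻⁶ m/s²

Δg = 2GMr/d³
   = 2 × (6.674 × 10⁻¹¹) × (4.6 × 10²⁵) × (6.7 × 10⁵) / (9.4 × 10⁸)³
   = 5.0 × 10⁻⁶ m/s²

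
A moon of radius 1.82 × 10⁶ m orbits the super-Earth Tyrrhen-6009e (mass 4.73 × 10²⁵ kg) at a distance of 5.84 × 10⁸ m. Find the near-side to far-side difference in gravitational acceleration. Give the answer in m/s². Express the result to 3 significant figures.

Δa = 4GMr/d³
   = 4 × (6.674 × 10⁻¹¹) × (4.73 × 10²⁵) × (1.82 × 10⁶) / (5.84 × 10⁸)³
   = 1.15 × 10⁻⁴ m/s²

1.15 × 10⁻⁴ m/s²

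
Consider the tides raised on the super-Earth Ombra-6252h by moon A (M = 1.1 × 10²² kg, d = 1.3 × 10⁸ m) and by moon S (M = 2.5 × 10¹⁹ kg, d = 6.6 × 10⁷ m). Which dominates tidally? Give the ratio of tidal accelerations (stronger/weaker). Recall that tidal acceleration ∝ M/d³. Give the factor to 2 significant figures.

Tidal acceleration ∝ M/d³, so compare M/d³ for each.
Moon A: (1.1 × 10²²) / (1.3 × 10⁸)³ = 5.007 × 10⁻³
Moon S: (2.5 × 10¹⁹) / (6.6 × 10⁷)³ = 8.696 × 10⁻⁵
Ratio (larger/smaller) = 58

Moon A, by a factor of ≈ 58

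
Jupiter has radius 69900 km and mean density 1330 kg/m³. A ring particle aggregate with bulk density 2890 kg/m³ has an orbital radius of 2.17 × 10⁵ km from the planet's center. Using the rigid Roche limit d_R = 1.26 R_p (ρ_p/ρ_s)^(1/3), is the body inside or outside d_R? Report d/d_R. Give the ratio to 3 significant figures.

d_R = 1.26 × (69900 km) × (1330/2890)^(1/3) = 68000 km
d/d_R = (2.17 × 10⁵) / (68000) = 3.19
Since d/d_R > 1, the body is outside the Roche limit.

outside; d/d_R ≈ 3.19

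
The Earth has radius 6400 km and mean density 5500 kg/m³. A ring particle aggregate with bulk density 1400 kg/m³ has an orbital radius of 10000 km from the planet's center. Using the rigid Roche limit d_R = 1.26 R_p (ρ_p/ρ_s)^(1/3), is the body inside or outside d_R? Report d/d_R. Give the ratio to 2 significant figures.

inside; d/d_R ≈ 0.79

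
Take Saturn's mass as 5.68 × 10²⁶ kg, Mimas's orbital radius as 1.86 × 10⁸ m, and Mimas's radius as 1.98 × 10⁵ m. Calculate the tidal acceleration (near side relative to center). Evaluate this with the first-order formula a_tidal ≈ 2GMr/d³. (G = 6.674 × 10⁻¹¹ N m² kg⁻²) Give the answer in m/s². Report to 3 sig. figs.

2.33 × 10⁻³ m/s²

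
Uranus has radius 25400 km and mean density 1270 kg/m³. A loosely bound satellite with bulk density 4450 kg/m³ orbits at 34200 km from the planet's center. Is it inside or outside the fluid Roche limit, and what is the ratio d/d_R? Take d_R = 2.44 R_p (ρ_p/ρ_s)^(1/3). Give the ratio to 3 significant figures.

inside; d/d_R ≈ 0.838

d_R = 2.44 × (25400 km) × (1270/4450)^(1/3) = 40800 km
d/d_R = (34200) / (40800) = 0.838
Since d/d_R < 1, the body is inside the Roche limit.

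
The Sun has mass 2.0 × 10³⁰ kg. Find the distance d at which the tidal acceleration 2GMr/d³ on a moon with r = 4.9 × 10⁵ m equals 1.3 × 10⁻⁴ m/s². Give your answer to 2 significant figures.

2GMr/d³ = a_tidal  ⇒  d = (2GMr / a_tidal)^(1/3)
d = (2 × 6.674×10⁻¹¹ × (2.0 × 10³⁰) × (4.9 × 10⁵) / (1.3 × 10⁻⁴))^(1/3)
  = 1.0 × 10¹⁰ m

1.0 × 10¹⁰ m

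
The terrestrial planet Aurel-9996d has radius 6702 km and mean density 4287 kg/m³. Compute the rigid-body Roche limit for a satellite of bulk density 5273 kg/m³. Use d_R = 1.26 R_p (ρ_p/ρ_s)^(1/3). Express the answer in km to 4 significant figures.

7881 km

d_R = 1.26 × 6702 km × (4287/5273)^(1/3)
    = 7881 km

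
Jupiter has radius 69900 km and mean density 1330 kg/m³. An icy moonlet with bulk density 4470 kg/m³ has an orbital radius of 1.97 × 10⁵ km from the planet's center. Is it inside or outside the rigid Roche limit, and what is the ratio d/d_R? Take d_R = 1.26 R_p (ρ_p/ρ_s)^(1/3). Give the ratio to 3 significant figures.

d_R = 1.26 × (69900 km) × (1330/4470)^(1/3) = 58800 km
d/d_R = (1.97 × 10⁵) / (58800) = 3.35
Since d/d_R > 1, the body is outside the Roche limit.

outside; d/d_R ≈ 3.35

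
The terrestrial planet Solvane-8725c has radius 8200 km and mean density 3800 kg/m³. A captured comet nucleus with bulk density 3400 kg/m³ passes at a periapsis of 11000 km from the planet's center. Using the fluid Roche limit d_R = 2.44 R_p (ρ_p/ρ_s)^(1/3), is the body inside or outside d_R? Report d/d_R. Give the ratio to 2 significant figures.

inside; d/d_R ≈ 0.53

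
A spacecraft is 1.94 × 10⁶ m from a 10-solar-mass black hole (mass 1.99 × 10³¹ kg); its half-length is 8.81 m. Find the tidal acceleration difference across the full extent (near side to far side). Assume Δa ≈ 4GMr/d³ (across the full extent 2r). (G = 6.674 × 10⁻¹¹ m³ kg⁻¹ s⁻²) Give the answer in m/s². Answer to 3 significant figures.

6.41 × 10³ m/s²

Near-to-far spans 2r, so the tidal difference is twice the near-to-center value: 4GMr/d³.
Δg = 4GMr/d³
   = 4 × (6.674 × 10⁻¹¹) × (1.99 × 10³¹) × (8.81) / (1.94 × 10⁶)³
   = 6.41 × 10³ m/s²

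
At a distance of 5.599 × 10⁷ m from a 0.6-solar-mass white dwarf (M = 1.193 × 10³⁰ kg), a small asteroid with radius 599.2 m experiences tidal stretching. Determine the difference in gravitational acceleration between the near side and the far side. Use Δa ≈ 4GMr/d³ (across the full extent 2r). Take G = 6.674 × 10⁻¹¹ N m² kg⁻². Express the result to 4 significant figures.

1.087 m/s²

Δg = 4GMr/d³
   = 4 × (6.674 × 10⁻¹¹) × (1.193 × 10³⁰) × (599.2) / (5.599 × 10⁷)³
   = 1.087 m/s²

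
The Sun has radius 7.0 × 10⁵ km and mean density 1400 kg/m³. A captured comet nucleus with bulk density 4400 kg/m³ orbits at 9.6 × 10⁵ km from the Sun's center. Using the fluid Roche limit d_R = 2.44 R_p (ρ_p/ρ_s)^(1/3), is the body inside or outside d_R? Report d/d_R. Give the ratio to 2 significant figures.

inside; d/d_R ≈ 0.82

d_R = 2.44 × (7.0 × 10⁵ km) × (1400/4400)^(1/3) = 1.166 × 10⁶ km
d/d_R = (9.6 × 10⁵) / (1.166 × 10⁶) = 0.82
Since d/d_R < 1, the body is inside the Roche limit.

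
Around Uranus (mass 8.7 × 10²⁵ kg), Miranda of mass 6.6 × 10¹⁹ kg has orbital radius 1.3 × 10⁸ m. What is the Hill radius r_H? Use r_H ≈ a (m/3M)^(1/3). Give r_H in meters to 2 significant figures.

r_H ≈ a (m/3M)^(1/3)
    = (1.3 × 10⁸) × (6.6 × 10¹⁹ / (3 × 8.7 × 10²⁵))^(1/3)
    = 8.2 × 10⁵ m

8.2 × 10⁵ m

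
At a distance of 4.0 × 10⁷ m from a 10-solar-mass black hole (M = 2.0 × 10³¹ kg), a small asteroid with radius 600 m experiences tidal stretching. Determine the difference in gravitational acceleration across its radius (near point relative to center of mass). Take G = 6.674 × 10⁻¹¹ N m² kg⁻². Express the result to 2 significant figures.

The tidal stretch is the gradient of GM/d² times the body's extent r, hence the 1/d³ dependence.
Δa = 2GMr/d³
   = 2 × (6.674 × 10⁻¹¹) × (2.0 × 10³¹) × (600) / (4.0 × 10⁷)³
   = 2.5 × 10¹ m/s²

2.5 × 10¹ m/s²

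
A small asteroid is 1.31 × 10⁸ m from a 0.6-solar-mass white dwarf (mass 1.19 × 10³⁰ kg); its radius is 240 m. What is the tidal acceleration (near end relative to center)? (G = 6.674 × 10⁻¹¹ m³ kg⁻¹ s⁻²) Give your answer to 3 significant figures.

Δg = 2GMr/d³
   = 2 × (6.674 × 10⁻¹¹) × (1.19 × 10³⁰) × (240) / (1.31 × 10⁸)³
   = 1.70 × 10⁻² m/s²

1.70 × 10⁻² m/s²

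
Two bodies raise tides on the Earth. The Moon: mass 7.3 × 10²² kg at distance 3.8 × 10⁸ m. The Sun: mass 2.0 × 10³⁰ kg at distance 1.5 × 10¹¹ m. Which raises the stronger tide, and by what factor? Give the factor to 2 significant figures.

The Moon, by a factor of ≈ 2.2

Tidal stretch scales as M/d³; compute that for each body.
The Moon: (7.3 × 10²²) / (3.8 × 10⁸)³ = 1.330 × 10⁻³
The Sun: (2.0 × 10³⁰) / (1.5 × 10¹¹)³ = 5.926 × 10⁻⁴
Ratio (larger/smaller) = 2.2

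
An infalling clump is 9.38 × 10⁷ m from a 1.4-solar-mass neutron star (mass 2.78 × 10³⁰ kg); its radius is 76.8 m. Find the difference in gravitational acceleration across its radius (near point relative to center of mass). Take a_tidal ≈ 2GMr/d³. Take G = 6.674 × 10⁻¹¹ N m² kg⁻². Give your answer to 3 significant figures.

3.45 × 10⁻² m/s²

Differencing GM/(d−r)² and GM/d² to first order in r/d gives 2GMr/d³.
a_tidal = 2GMr/d³
        = 2 × (6.674 × 10⁻¹¹) × (2.78 × 10³⁰) × (76.8) / (9.38 × 10⁷)³
        = 3.45 × 10⁻² m/s²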